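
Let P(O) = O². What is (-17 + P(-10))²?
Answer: 6889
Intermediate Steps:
(-17 + P(-10))² = (-17 + (-10)²)² = (-17 + 100)² = 83² = 6889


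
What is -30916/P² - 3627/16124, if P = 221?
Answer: -675635891/787512284 ≈ -0.85794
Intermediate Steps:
-30916/P² - 3627/16124 = -30916/(221²) - 3627/16124 = -30916/48841 - 3627*1/16124 = -30916*1/48841 - 3627/16124 = -30916/48841 - 3627/16124 = -675635891/787512284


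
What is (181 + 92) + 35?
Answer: 308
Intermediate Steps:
(181 + 92) + 35 = 273 + 35 = 308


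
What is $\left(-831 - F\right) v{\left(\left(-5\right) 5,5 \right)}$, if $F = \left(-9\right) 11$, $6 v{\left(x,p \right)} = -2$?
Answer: $244$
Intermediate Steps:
$v{\left(x,p \right)} = - \frac{1}{3}$ ($v{\left(x,p \right)} = \frac{1}{6} \left(-2\right) = - \frac{1}{3}$)
$F = -99$
$\left(-831 - F\right) v{\left(\left(-5\right) 5,5 \right)} = \left(-831 - -99\right) \left(- \frac{1}{3}\right) = \left(-831 + 99\right) \left(- \frac{1}{3}\right) = \left(-732\right) \left(- \frac{1}{3}\right) = 244$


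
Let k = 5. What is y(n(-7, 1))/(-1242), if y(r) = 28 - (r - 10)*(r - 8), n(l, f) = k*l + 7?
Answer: 670/621 ≈ 1.0789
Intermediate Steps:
n(l, f) = 7 + 5*l (n(l, f) = 5*l + 7 = 7 + 5*l)
y(r) = 28 - (-10 + r)*(-8 + r)
y(n(-7, 1))/(-1242) = (-52 - (7 + 5*(-7))² + 18*(7 + 5*(-7)))/(-1242) = (-52 - (7 - 35)² + 18*(7 - 35))*(-1/1242) = (-52 - 1*(-28)² + 18*(-28))*(-1/1242) = (-52 - 1*784 - 504)*(-1/1242) = (-52 - 784 - 504)*(-1/1242) = -1340*(-1/1242) = 670/621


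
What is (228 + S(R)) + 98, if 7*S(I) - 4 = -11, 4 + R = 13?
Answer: 325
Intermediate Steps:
R = 9 (R = -4 + 13 = 9)
S(I) = -1 (S(I) = 4/7 + (⅐)*(-11) = 4/7 - 11/7 = -1)
(228 + S(R)) + 98 = (228 - 1) + 98 = 227 + 98 = 325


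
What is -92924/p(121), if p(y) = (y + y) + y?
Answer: -92924/363 ≈ -255.99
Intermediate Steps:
p(y) = 3*y (p(y) = 2*y + y = 3*y)
-92924/p(121) = -92924/(3*121) = -92924/363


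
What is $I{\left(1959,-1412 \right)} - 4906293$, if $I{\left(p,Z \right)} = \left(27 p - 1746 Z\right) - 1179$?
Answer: $-2389227$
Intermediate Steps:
$I{\left(p,Z \right)} = -1179 - 1746 Z + 27 p$ ($I{\left(p,Z \right)} = \left(- 1746 Z + 27 p\right) - 1179 = -1179 - 1746 Z + 27 p$)
$I{\left(1959,-1412 \right)} - 4906293 = \left(-1179 - -2465352 + 27 \cdot 1959\right) - 4906293 = \left(-1179 + 2465352 + 52893\right) - 4906293 = 2517066 - 4906293 = -2389227$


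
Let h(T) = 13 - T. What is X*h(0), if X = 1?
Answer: 13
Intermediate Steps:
X*h(0) = 1*(13 - 1*0) = 1*(13 + 0) = 1*13 = 13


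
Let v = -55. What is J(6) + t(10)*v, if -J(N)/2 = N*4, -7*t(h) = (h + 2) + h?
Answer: 874/7 ≈ 124.86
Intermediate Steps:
t(h) = -2/7 - 2*h/7 (t(h) = -((h + 2) + h)/7 = -((2 + h) + h)/7 = -(2 + 2*h)/7 = -2/7 - 2*h/7)
J(N) = -8*N (J(N) = -2*N*4 = -8*N)
J(6) + t(10)*v = -8*6 + (-2/7 - 2/7*10)*(-55) = -48 + (-2/7 - 20/7)*(-55) = -48 - 22/7*(-55) = -48 + 1210/7 = 874/7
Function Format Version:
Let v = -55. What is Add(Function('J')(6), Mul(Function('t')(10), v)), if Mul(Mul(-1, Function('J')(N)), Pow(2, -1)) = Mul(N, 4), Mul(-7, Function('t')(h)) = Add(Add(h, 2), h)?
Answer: Rational(874, 7) ≈ 124.86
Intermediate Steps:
Function('t')(h) = Add(Rational(-2, 7), Mul(Rational(-2, 7), h)) (Function('t')(h) = Mul(Rational(-1, 7), Add(Add(h, 2), h)) = Mul(Rational(-1, 7), Add(Add(2, h), h)) = Mul(Rational(-1, 7), Add(2, Mul(2, h))) = Add(Rational(-2, 7), Mul(Rational(-2, 7), h)))
Function('J')(N) = Mul(-8, N) (Function('J')(N) = Mul(-2, Mul(N, 4)) = Mul(-2, Mul(4, N)) = Mul(-8, N))
Add(Function('J')(6), Mul(Function('t')(10), v)) = Add(Mul(-8, 6), Mul(Add(Rational(-2, 7), Mul(Rational(-2, 7), 10)), -55)) = Add(-48, Mul(Add(Rational(-2, 7), Rational(-20, 7)), -55)) = Add(-48, Mul(Rational(-22, 7), -55)) = Add(-48, Rational(1210, 7)) = Rational(874, 7)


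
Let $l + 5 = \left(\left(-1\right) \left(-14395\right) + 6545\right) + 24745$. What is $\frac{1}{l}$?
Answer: $\frac{1}{45680} \approx 2.1891 \cdot 10^{-5}$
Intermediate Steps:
$l = 45680$ ($l = -5 + \left(\left(\left(-1\right) \left(-14395\right) + 6545\right) + 24745\right) = -5 + \left(\left(14395 + 6545\right) + 24745\right) = -5 + \left(20940 + 24745\right) = -5 + 45685 = 45680$)
$\frac{1}{l} = \frac{1}{45680}$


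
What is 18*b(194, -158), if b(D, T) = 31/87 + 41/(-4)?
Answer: -10329/58 ≈ -178.09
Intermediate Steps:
b(D, T) = -3443/348 (b(D, T) = 31*(1/87) + 41*(-¼) = 31/87 - 41/4 = -3443/348)
18*b(194, -158) = 18*(-3443/348) = -10329/58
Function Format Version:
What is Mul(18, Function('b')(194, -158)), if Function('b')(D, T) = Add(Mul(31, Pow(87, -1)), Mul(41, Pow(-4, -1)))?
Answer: Rational(-10329, 58) ≈ -178.09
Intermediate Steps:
Function('b')(D, T) = Rational(-3443, 348) (Function('b')(D, T) = Add(Mul(31, Rational(1, 87)), Mul(41, Rational(-1, 4))) = Add(Rational(31, 87), Rational(-41, 4)) = Rational(-3443, 348))
Mul(18, Function('b')(194, -158)) = Mul(18, Rational(-3443, 348)) = Rational(-10329, 58)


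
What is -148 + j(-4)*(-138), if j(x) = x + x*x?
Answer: -1804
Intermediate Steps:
j(x) = x + x²
-148 + j(-4)*(-138) = -148 - 4*(1 - 4)*(-138) = -148 - 4*(-3)*(-138) = -148 + 12*(-138) = -148 - 1656 = -1804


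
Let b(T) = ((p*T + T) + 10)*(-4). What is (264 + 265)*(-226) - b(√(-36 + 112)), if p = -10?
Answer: -119514 - 72*√19 ≈ -1.1983e+5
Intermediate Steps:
b(T) = -40 + 36*T (b(T) = ((-10*T + T) + 10)*(-4) = (-9*T + 10)*(-4) = (10 - 9*T)*(-4) = -40 + 36*T)
(264 + 265)*(-226) - b(√(-36 + 112)) = (264 + 265)*(-226) - (-40 + 36*√(-36 + 112)) = 529*(-226) - (-40 + 36*√76) = -119554 - (-40 + 36*(2*√19)) = -119554 - (-40 + 72*√19) = -119554 + (40 - 72*√19) = -119514 - 72*√19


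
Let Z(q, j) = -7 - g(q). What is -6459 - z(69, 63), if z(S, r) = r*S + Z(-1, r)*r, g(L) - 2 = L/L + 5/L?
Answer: -10491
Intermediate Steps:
g(L) = 3 + 5/L (g(L) = 2 + (L/L + 5/L) = 2 + (1 + 5/L) = 3 + 5/L)
Z(q, j) = -10 - 5/q (Z(q, j) = -7 - (3 + 5/q) = -7 + (-3 - 5/q) = -10 - 5/q)
z(S, r) = -5*r + S*r (z(S, r) = r*S + (-10 - 5/(-1))*r = S*r + (-10 - 5*(-1))*r = S*r + (-10 + 5)*r = S*r - 5*r = -5*r + S*r)
-6459 - z(69, 63) = -6459 - 63*(-5 + 69) = -6459 - 63*64 = -6459 - 1*4032 = -6459 - 4032 = -10491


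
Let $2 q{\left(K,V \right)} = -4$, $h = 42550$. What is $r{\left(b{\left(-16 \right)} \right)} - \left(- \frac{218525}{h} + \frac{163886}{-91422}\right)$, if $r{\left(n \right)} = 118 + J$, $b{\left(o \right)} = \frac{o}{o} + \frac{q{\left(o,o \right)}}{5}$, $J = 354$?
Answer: $\frac{37260684421}{77800122} \approx 478.93$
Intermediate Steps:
$q{\left(K,V \right)} = -2$ ($q{\left(K,V \right)} = \frac{1}{2} \left(-4\right) = -2$)
$b{\left(o \right)} = \frac{3}{5}$ ($b{\left(o \right)} = \frac{o}{o} - \frac{2}{5} = 1 - \frac{2}{5} = \frac{3}{5}$)
$r{\left(n \right)} = 472$ ($r{\left(n \right)} = 118 + 354 = 472$)
$r{\left(b{\left(-16 \right)} \right)} - \left(- \frac{218525}{h} + \frac{163886}{-91422}\right) = 472 - \left(- \frac{218525}{42550} + \frac{163886}{-91422}\right) = 472 - \left(\left(-218525\right) \frac{1}{42550} + 163886 \left(- \frac{1}{91422}\right)\right) = 472 - \left(- \frac{8741}{1702} - \frac{81943}{45711}\right) = 472 - - \frac{539026837}{77800122} = 472 + \frac{539026837}{77800122} = \frac{37260684421}{77800122}$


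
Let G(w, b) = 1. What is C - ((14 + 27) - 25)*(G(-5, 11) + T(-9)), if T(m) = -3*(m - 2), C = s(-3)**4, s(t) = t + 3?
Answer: -544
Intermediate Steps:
s(t) = 3 + t
C = 0 (C = (3 - 3)**4 = 0**4 = 0)
T(m) = 6 - 3*m (T(m) = -3*(-2 + m) = 6 - 3*m)
C - ((14 + 27) - 25)*(G(-5, 11) + T(-9)) = 0 - ((14 + 27) - 25)*(1 + (6 - 3*(-9))) = 0 - (41 - 25)*(1 + (6 + 27)) = 0 - 16*(1 + 33) = 0 - 16*34 = 0 - 1*544 = 0 - 544 = -544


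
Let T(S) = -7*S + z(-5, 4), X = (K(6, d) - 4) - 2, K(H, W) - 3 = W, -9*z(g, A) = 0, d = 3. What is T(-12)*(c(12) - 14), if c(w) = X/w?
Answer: -1176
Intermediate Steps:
z(g, A) = 0 (z(g, A) = -1/9*0 = 0)
K(H, W) = 3 + W
X = 0 (X = ((3 + 3) - 4) - 2 = (6 - 4) - 2 = 2 - 2 = 0)
T(S) = -7*S (T(S) = -7*S + 0 = -7*S)
c(w) = 0 (c(w) = 0/w = 0)
T(-12)*(c(12) - 14) = (-7*(-12))*(0 - 14) = 84*(-14) = -1176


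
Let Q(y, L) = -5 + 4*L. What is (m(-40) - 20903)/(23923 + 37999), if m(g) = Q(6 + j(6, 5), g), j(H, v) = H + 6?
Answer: -10534/30961 ≈ -0.34023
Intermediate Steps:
j(H, v) = 6 + H
m(g) = -5 + 4*g
(m(-40) - 20903)/(23923 + 37999) = ((-5 + 4*(-40)) - 20903)/(23923 + 37999) = ((-5 - 160) - 20903)/61922 = (-165 - 20903)*(1/61922) = -21068*1/61922 = -10534/30961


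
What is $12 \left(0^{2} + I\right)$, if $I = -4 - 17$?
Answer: $-252$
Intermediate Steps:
$I = -21$
$12 \left(0^{2} + I\right) = 12 \left(0^{2} - 21\right) = 12 \left(0 - 21\right) = 12 \left(-21\right) = -252$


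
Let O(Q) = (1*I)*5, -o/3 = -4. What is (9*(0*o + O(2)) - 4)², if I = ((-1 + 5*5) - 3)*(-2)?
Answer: 3587236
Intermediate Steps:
o = 12 (o = -3*(-4) = 12)
I = -42 (I = ((-1 + 25) - 3)*(-2) = (24 - 3)*(-2) = 21*(-2) = -42)
O(Q) = -210 (O(Q) = (1*(-42))*5 = -42*5 = -210)
(9*(0*o + O(2)) - 4)² = (9*(0*12 - 210) - 4)² = (9*(0 - 210) - 4)² = (9*(-210) - 4)² = (-1890 - 4)² = (-1894)² = 3587236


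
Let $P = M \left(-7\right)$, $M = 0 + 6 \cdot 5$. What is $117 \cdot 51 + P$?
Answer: $5757$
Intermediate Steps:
$M = 30$ ($M = 0 + 30 = 30$)
$P = -210$ ($P = 30 \left(-7\right) = -210$)
$117 \cdot 51 + P = 117 \cdot 51 - 210 = 5967 - 210 = 5757$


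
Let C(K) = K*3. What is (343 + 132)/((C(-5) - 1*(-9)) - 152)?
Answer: -475/158 ≈ -3.0063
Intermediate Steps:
C(K) = 3*K
(343 + 132)/((C(-5) - 1*(-9)) - 152) = (343 + 132)/((3*(-5) - 1*(-9)) - 152) = 475/((-15 + 9) - 152) = 475/(-6 - 152) = 475/(-158) = 475*(-1/158) = -475/158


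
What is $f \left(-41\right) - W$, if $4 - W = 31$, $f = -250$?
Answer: $10277$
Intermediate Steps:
$W = -27$ ($W = 4 - 31 = -27$)
$f \left(-41\right) - W = \left(-250\right) \left(-41\right) - -27 = 10250 + 27 = 10277$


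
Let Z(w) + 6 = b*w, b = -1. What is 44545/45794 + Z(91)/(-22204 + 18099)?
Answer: 187299243/187984370 ≈ 0.99636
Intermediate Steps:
Z(w) = -6 - w
44545/45794 + Z(91)/(-22204 + 18099) = 44545/45794 + (-6 - 1*91)/(-22204 + 18099) = 44545*(1/45794) + (-6 - 91)/(-4105) = 44545/45794 - 97*(-1/4105) = 44545/45794 + 97/4105 = 187299243/187984370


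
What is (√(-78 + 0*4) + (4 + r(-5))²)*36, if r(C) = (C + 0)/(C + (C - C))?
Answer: 900 + 36*I*√78 ≈ 900.0 + 317.94*I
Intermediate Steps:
r(C) = 1 (r(C) = C/(C + 0) = C/C = 1)
(√(-78 + 0*4) + (4 + r(-5))²)*36 = (√(-78 + 0*4) + (4 + 1)²)*36 = (√(-78 + 0) + 5²)*36 = (√(-78) + 25)*36 = (I*√78 + 25)*36 = (25 + I*√78)*36 = 900 + 36*I*√78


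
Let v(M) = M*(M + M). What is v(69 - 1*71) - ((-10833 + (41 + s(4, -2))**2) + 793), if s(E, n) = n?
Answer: 8527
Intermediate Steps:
v(M) = 2*M**2 (v(M) = M*(2*M) = 2*M**2)
v(69 - 1*71) - ((-10833 + (41 + s(4, -2))**2) + 793) = 2*(69 - 1*71)**2 - ((-10833 + (41 - 2)**2) + 793) = 2*(69 - 71)**2 - ((-10833 + 39**2) + 793) = 2*(-2)**2 - ((-10833 + 1521) + 793) = 2*4 - (-9312 + 793) = 8 - 1*(-8519) = 8 + 8519 = 8527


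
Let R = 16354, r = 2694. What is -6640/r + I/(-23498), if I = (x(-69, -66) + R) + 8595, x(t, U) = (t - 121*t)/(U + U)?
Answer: -1226886863/348169866 ≈ -3.5238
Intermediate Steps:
x(t, U) = -60*t/U (x(t, U) = (-120*t)/((2*U)) = (-120*t)*(1/(2*U)) = -60*t/U)
I = 273749/11 (I = (-60*(-69)/(-66) + 16354) + 8595 = (-60*(-69)*(-1/66) + 16354) + 8595 = (-690/11 + 16354) + 8595 = 179204/11 + 8595 = 273749/11 ≈ 24886.)
-6640/r + I/(-23498) = -6640/2694 + (273749/11)/(-23498) = -6640*1/2694 + (273749/11)*(-1/23498) = -3320/1347 - 273749/258478 = -1226886863/348169866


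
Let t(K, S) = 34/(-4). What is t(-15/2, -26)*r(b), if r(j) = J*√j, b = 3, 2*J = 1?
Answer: -17*√3/4 ≈ -7.3612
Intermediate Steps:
J = ½ (J = (½)*1 = ½ ≈ 0.50000)
t(K, S) = -17/2 (t(K, S) = 34*(-¼) = -17/2)
r(j) = √j/2
t(-15/2, -26)*r(b) = -17*√3/4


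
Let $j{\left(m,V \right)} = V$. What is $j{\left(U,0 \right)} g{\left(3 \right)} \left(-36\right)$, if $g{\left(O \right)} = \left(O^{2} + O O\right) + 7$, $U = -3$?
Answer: $0$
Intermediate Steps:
$g{\left(O \right)} = 7 + 2 O^{2}$ ($g{\left(O \right)} = \left(O^{2} + O^{2}\right) + 7 = 2 O^{2} + 7 = 7 + 2 O^{2}$)
$j{\left(U,0 \right)} g{\left(3 \right)} \left(-36\right) = 0 \left(7 + 2 \cdot 3^{2}\right) \left(-36\right) = 0 \left(7 + 2 \cdot 9\right) \left(-36\right) = 0 \left(7 + 18\right) \left(-36\right) = 0 \cdot 25 \left(-36\right) = 0 \left(-36\right) = 0$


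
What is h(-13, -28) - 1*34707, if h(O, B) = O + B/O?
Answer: -451332/13 ≈ -34718.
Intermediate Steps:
h(-13, -28) - 1*34707 = (-13 - 28/(-13)) - 1*34707 = (-13 - 28*(-1/13)) - 34707 = (-13 + 28/13) - 34707 = -141/13 - 34707 = -451332/13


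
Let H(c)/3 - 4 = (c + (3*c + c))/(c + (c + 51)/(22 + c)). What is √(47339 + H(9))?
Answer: √604782554/113 ≈ 217.63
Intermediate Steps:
H(c) = 12 + 15*c/(c + (51 + c)/(22 + c)) (H(c) = 12 + 3*((c + (3*c + c))/(c + (c + 51)/(22 + c))) = 12 + 3*((c + 4*c)/(c + (51 + c)/(22 + c))) = 12 + 3*((5*c)/(c + (51 + c)/(22 + c))) = 12 + 3*(5*c/(c + (51 + c)/(22 + c))) = 12 + 15*c/(c + (51 + c)/(22 + c)))
√(47339 + H(9)) = √(47339 + 3*(204 + 9*9² + 202*9)/(51 + 9² + 23*9)) = √(47339 + 3*(204 + 9*81 + 1818)/(51 + 81 + 207)) = √(47339 + 3*(204 + 729 + 1818)/339) = √(47339 + 3*(1/339)*2751) = √(47339 + 2751/113) = √(5352058/113) = √604782554/113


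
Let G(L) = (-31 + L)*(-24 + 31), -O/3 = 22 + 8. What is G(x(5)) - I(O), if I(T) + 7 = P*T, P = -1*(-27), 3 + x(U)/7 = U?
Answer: 2318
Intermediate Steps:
x(U) = -21 + 7*U
O = -90 (O = -3*(22 + 8) = -3*30 = -90)
G(L) = -217 + 7*L (G(L) = (-31 + L)*7 = -217 + 7*L)
P = 27
I(T) = -7 + 27*T
G(x(5)) - I(O) = (-217 + 7*(-21 + 7*5)) - (-7 + 27*(-90)) = (-217 + 7*(-21 + 35)) - (-7 - 2430) = (-217 + 7*14) - 1*(-2437) = (-217 + 98) + 2437 = -119 + 2437 = 2318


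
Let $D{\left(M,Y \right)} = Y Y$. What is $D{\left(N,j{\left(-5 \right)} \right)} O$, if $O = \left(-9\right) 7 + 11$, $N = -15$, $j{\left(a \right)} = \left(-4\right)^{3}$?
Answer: $-212992$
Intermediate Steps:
$j{\left(a \right)} = -64$
$D{\left(M,Y \right)} = Y^{2}$
$O = -52$ ($O = -63 + 11 = -52$)
$D{\left(N,j{\left(-5 \right)} \right)} O = \left(-64\right)^{2} \left(-52\right) = 4096 \left(-52\right) = -212992$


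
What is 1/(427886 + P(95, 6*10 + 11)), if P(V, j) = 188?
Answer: 1/428074 ≈ 2.3360e-6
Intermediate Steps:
1/(427886 + P(95, 6*10 + 11)) = 1/(427886 + 188) = 1/428074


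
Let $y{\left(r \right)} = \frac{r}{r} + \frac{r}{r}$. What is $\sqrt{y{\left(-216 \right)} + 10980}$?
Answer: $17 \sqrt{38} \approx 104.8$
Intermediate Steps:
$y{\left(r \right)} = 2$ ($y{\left(r \right)} = 1 + 1 = 2$)
$\sqrt{y{\left(-216 \right)} + 10980} = \sqrt{2 + 10980} = \sqrt{10982} = 17 \sqrt{38}$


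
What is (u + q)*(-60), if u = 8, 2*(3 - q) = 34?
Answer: 360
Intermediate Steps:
q = -14 (q = 3 - ½*34 = 3 - 17 = -14)
(u + q)*(-60) = (8 - 14)*(-60) = -6*(-60) = 360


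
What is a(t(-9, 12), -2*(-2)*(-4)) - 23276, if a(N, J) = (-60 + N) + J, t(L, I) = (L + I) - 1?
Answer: -23350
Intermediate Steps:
t(L, I) = -1 + I + L (t(L, I) = (I + L) - 1 = -1 + I + L)
a(N, J) = -60 + J + N
a(t(-9, 12), -2*(-2)*(-4)) - 23276 = (-60 - 2*(-2)*(-4) + (-1 + 12 - 9)) - 23276 = (-60 + 4*(-4) + 2) - 23276 = (-60 - 16 + 2) - 23276 = -74 - 23276 = -23350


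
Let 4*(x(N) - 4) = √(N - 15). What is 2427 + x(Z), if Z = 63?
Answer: 2431 + √3 ≈ 2432.7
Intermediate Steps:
x(N) = 4 + √(-15 + N)/4 (x(N) = 4 + √(N - 15)/4 = 4 + √(-15 + N)/4)
2427 + x(Z) = 2427 + (4 + √(-15 + 63)/4) = 2427 + (4 + √48/4) = 2427 + (4 + (4*√3)/4) = 2427 + (4 + √3) = 2431 + √3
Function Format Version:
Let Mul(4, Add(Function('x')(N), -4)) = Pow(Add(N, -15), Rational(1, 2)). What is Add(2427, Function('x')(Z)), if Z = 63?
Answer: Add(2431, Pow(3, Rational(1, 2))) ≈ 2432.7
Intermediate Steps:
Function('x')(N) = Add(4, Mul(Rational(1, 4), Pow(Add(-15, N), Rational(1, 2)))) (Function('x')(N) = Add(4, Mul(Rational(1, 4), Pow(Add(N, -15), Rational(1, 2)))) = Add(4, Mul(Rational(1, 4), Pow(Add(-15, N), Rational(1, 2)))))
Add(2427, Function('x')(Z)) = Add(2427, Add(4, Mul(Rational(1, 4), Pow(Add(-15, 63), Rational(1, 2))))) = Add(2427, Add(4, Mul(Rational(1, 4), Pow(48, Rational(1, 2))))) = Add(2427, Add(4, Mul(Rational(1, 4), Mul(4, Pow(3, Rational(1, 2)))))) = Add(2427, Add(4, Pow(3, Rational(1, 2)))) = Add(2431, Pow(3, Rational(1, 2)))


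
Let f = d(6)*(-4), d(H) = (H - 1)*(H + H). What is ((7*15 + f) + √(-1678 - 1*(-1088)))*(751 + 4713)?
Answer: -737640 + 5464*I*√590 ≈ -7.3764e+5 + 1.3272e+5*I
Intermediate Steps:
d(H) = 2*H*(-1 + H) (d(H) = (-1 + H)*(2*H) = 2*H*(-1 + H))
f = -240 (f = (2*6*(-1 + 6))*(-4) = (2*6*5)*(-4) = 60*(-4) = -240)
((7*15 + f) + √(-1678 - 1*(-1088)))*(751 + 4713) = ((7*15 - 240) + √(-1678 - 1*(-1088)))*(751 + 4713) = ((105 - 240) + √(-1678 + 1088))*5464 = (-135 + √(-590))*5464 = (-135 + I*√590)*5464 = -737640 + 5464*I*√590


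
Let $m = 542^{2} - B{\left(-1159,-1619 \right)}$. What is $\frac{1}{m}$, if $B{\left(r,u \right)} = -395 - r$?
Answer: $\frac{1}{293000} \approx 3.413 \cdot 10^{-6}$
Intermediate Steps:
$m = 293000$ ($m = 542^{2} - \left(-395 - -1159\right) = 293764 - \left(-395 + 1159\right) = 293764 - 764 = 293000$)
$\frac{1}{m} = \frac{1}{293000}$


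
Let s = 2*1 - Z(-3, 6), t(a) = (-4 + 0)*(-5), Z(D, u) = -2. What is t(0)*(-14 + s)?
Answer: -200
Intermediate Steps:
t(a) = 20 (t(a) = -4*(-5) = 20)
s = 4 (s = 2*1 - 1*(-2) = 2 + 2 = 4)
t(0)*(-14 + s) = 20*(-14 + 4) = 20*(-10) = -200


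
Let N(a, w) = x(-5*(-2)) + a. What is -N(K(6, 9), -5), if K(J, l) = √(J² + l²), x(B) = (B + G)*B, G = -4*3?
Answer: 20 - 3*√13 ≈ 9.1833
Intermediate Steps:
G = -12
x(B) = B*(-12 + B) (x(B) = (B - 12)*B = (-12 + B)*B = B*(-12 + B))
N(a, w) = -20 + a (N(a, w) = (-5*(-2))*(-12 - 5*(-2)) + a = 10*(-12 + 10) + a = 10*(-2) + a = -20 + a)
-N(K(6, 9), -5) = -(-20 + √(6² + 9²)) = -(-20 + √(36 + 81)) = -(-20 + √117) = -(-20 + 3*√13) = 20 - 3*√13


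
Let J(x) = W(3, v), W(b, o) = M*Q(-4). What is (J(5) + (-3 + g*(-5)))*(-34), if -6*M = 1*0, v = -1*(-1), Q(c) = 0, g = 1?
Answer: 272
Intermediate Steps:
v = 1
M = 0 (M = -0/6 = -⅙*0 = 0)
W(b, o) = 0 (W(b, o) = 0*0 = 0)
J(x) = 0
(J(5) + (-3 + g*(-5)))*(-34) = (0 + (-3 + 1*(-5)))*(-34) = (0 + (-3 - 5))*(-34) = (0 - 8)*(-34) = -8*(-34) = 272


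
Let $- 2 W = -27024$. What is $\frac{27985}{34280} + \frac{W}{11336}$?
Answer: $\frac{19510733}{9714952} \approx 2.0083$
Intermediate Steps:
$W = 13512$ ($W = \left(- \frac{1}{2}\right) \left(-27024\right) = 13512$)
$\frac{27985}{34280} + \frac{W}{11336} = \frac{27985}{34280} + \frac{13512}{11336} = 27985 \cdot \frac{1}{34280} + 13512 \cdot \frac{1}{11336} = \frac{5597}{6856} + \frac{1689}{1417} = \frac{19510733}{9714952}$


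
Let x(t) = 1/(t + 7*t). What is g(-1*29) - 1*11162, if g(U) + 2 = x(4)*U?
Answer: -357277/32 ≈ -11165.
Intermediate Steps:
x(t) = 1/(8*t)
g(U) = -2 + U/32 (g(U) = -2 + ((⅛)/4)*U = -2 + ((⅛)*(¼))*U = -2 + U/32)
g(-1*29) - 1*11162 = (-2 + (-1*29)/32) - 1*11162 = (-2 + (1/32)*(-29)) - 11162 = (-2 - 29/32) - 11162 = -93/32 - 11162 = -357277/32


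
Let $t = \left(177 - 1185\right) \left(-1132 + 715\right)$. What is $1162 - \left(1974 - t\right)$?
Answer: $419524$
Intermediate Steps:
$t = 420336$ ($t = \left(-1008\right) \left(-417\right) = 420336$)
$1162 - \left(1974 - t\right) = 1162 - \left(1974 - 420336\right) = 1162 - -418362 = 1162 + 418362 = 419524$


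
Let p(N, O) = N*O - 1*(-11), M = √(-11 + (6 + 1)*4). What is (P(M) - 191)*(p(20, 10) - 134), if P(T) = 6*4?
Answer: -12859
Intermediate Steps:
M = √17 (M = √(-11 + 7*4) = √(-11 + 28) = √17 ≈ 4.1231)
p(N, O) = 11 + N*O (p(N, O) = N*O + 11 = 11 + N*O)
P(T) = 24
(P(M) - 191)*(p(20, 10) - 134) = (24 - 191)*((11 + 20*10) - 134) = -167*((11 + 200) - 134) = -167*(211 - 134) = -167*77 = -12859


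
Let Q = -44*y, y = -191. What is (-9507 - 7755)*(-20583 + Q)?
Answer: 210233898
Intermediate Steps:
Q = 8404 (Q = -44*(-191) = 8404)
(-9507 - 7755)*(-20583 + Q) = (-9507 - 7755)*(-20583 + 8404) = -17262*(-12179) = 210233898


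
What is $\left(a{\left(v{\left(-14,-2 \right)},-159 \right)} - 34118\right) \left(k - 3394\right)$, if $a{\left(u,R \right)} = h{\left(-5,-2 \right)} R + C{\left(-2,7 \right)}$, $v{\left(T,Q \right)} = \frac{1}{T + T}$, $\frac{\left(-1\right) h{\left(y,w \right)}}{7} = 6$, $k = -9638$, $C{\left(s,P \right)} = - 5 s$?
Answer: $357467760$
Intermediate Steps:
$h{\left(y,w \right)} = -42$ ($h{\left(y,w \right)} = \left(-7\right) 6 = -42$)
$v{\left(T,Q \right)} = \frac{1}{2 T}$
$a{\left(u,R \right)} = 10 - 42 R$ ($a{\left(u,R \right)} = - 42 R - -10 = - 42 R + 10 = 10 - 42 R$)
$\left(a{\left(v{\left(-14,-2 \right)},-159 \right)} - 34118\right) \left(k - 3394\right) = \left(\left(10 - -6678\right) - 34118\right) \left(-9638 - 3394\right) = \left(\left(10 + 6678\right) - 34118\right) \left(-13032\right) = \left(6688 - 34118\right) \left(-13032\right) = \left(-27430\right) \left(-13032\right) = 357467760$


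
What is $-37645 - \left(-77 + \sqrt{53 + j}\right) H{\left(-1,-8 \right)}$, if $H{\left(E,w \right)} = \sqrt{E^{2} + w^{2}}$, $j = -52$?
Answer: $-37645 + 76 \sqrt{65} \approx -37032.0$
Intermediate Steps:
$-37645 - \left(-77 + \sqrt{53 + j}\right) H{\left(-1,-8 \right)} = -37645 - \left(-77 + \sqrt{53 - 52}\right) \sqrt{\left(-1\right)^{2} + \left(-8\right)^{2}} = -37645 - \left(-77 + \sqrt{1}\right) \sqrt{1 + 64} = -37645 - \left(-77 + 1\right) \sqrt{65} = -37645 - - 76 \sqrt{65} = -37645 + 76 \sqrt{65}$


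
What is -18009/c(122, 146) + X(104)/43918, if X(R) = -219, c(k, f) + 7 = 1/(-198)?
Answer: 156601710123/60914266 ≈ 2570.9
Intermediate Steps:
c(k, f) = -1387/198 (c(k, f) = -7 + 1/(-198) = -7 - 1/198 = -1387/198)
-18009/c(122, 146) + X(104)/43918 = -18009/(-1387/198) - 219/43918 = -18009*(-198/1387) - 219*1/43918 = 3565782/1387 - 219/43918 = 156601710123/60914266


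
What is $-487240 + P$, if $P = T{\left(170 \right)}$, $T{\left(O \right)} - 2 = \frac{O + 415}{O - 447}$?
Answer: $- \frac{134965511}{277} \approx -4.8724 \cdot 10^{5}$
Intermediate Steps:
$T{\left(O \right)} = 2 + \frac{415 + O}{-447 + O}$ ($T{\left(O \right)} = 2 + \frac{O + 415}{O - 447} = 2 + \frac{415 + O}{-447 + O}$)
$P = - \frac{31}{277}$ ($P = \frac{-479 + 3 \cdot 170}{-447 + 170} = \frac{-479 + 510}{-277} = \left(- \frac{1}{277}\right) 31 = - \frac{31}{277} \approx -0.11191$)
$-487240 + P = -487240 - \frac{31}{277} = - \frac{134965511}{277}$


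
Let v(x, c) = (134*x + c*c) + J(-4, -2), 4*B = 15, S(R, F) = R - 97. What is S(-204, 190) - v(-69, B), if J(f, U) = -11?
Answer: 143071/16 ≈ 8941.9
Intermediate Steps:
S(R, F) = -97 + R
B = 15/4 (B = (¼)*15 = 15/4 ≈ 3.7500)
v(x, c) = -11 + c² + 134*x (v(x, c) = (134*x + c*c) - 11 = (134*x + c²) - 11 = (c² + 134*x) - 11 = -11 + c² + 134*x)
S(-204, 190) - v(-69, B) = (-97 - 204) - (-11 + (15/4)² + 134*(-69)) = -301 - (-11 + 225/16 - 9246) = -301 - 1*(-147887/16) = -301 + 147887/16 = 143071/16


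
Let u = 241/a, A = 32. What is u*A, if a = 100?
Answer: 1928/25 ≈ 77.120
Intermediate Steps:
u = 241/100 ≈ 2.4100
u*A = (241/100)*32 = 1928/25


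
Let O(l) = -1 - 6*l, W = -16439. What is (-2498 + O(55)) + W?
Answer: -19268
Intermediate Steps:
(-2498 + O(55)) + W = (-2498 + (-1 - 6*55)) - 16439 = (-2498 + (-1 - 330)) - 16439 = (-2498 - 331) - 16439 = -2829 - 16439 = -19268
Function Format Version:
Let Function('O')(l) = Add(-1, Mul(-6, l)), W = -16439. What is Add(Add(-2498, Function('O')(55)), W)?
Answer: -19268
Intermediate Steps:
Add(Add(-2498, Function('O')(55)), W) = Add(Add(-2498, Add(-1, Mul(-6, 55))), -16439) = Add(Add(-2498, Add(-1, -330)), -16439) = Add(Add(-2498, -331), -16439) = Add(-2829, -16439) = -19268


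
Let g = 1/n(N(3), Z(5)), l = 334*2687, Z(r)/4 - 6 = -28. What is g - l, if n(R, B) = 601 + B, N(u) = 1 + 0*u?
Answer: -460395953/513 ≈ -8.9746e+5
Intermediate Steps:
Z(r) = -88 (Z(r) = 24 + 4*(-28) = 24 - 112 = -88)
N(u) = 1 (N(u) = 1 + 0 = 1)
l = 897458
g = 1/513 (g = 1/(601 - 88) = 1/513 ≈ 0.0019493)
g - l = 1/513 - 1*897458 = 1/513 - 897458 = -460395953/513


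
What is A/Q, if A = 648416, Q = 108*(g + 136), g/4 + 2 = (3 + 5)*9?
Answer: 20263/1404 ≈ 14.432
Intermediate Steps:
g = 280 (g = -8 + 4*((3 + 5)*9) = -8 + 4*(8*9) = -8 + 4*72 = -8 + 288 = 280)
Q = 44928 (Q = 108*(280 + 136) = 108*416 = 44928)
A/Q = 648416/44928 = 648416*(1/44928) = 20263/1404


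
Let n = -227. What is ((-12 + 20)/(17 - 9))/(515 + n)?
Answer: 1/288 ≈ 0.0034722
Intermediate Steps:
((-12 + 20)/(17 - 9))/(515 + n) = ((-12 + 20)/(17 - 9))/(515 - 227) = (8/8)/288 = (8*(⅛))*(1/288) = 1*(1/288) = 1/288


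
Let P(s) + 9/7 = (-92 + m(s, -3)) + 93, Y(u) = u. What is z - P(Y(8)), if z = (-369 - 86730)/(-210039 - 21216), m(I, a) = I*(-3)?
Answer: 13307681/539595 ≈ 24.662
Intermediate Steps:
m(I, a) = -3*I
P(s) = -2/7 - 3*s (P(s) = -9/7 + ((-92 - 3*s) + 93) = -9/7 + (1 - 3*s) = -2/7 - 3*s)
z = 29033/77085 (z = -87099/(-231255) = -87099*(-1/231255) = 29033/77085 ≈ 0.37664)
z - P(Y(8)) = 29033/77085 - (-2/7 - 3*8) = 29033/77085 - (-2/7 - 24) = 29033/77085 - 1*(-170/7) = 29033/77085 + 170/7 = 13307681/539595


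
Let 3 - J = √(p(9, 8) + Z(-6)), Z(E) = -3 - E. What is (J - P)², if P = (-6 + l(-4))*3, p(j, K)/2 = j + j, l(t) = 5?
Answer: (6 - √39)² ≈ 0.060024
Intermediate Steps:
p(j, K) = 4*j (p(j, K) = 2*(j + j) = 2*(2*j) = 4*j)
J = 3 - √39 (J = 3 - √(4*9 + (-3 - 1*(-6))) = 3 - √(36 + (-3 + 6)) = 3 - √(36 + 3) = 3 - √39 ≈ -3.2450)
P = -3 (P = (-6 + 5)*3 = -1*3 = -3)
(J - P)² = ((3 - √39) - 1*(-3))² = ((3 - √39) + 3)² = (6 - √39)²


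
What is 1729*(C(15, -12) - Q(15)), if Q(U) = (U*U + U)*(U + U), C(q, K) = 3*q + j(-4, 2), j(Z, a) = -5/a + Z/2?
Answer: -24757551/2 ≈ -1.2379e+7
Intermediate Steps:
j(Z, a) = Z/2 - 5/a (j(Z, a) = -5/a + Z*(½) = -5/a + Z/2 = Z/2 - 5/a)
C(q, K) = -9/2 + 3*q (C(q, K) = 3*q + ((½)*(-4) - 5/2) = 3*q + (-2 - 5*½) = 3*q + (-2 - 5/2) = 3*q - 9/2 = -9/2 + 3*q)
Q(U) = 2*U*(U + U²) (Q(U) = (U² + U)*(2*U) = (U + U²)*(2*U) = 2*U*(U + U²))
1729*(C(15, -12) - Q(15)) = 1729*((-9/2 + 3*15) - 2*15²*(1 + 15)) = 1729*((-9/2 + 45) - 2*225*16) = 1729*(81/2 - 1*7200) = 1729*(81/2 - 7200) = 1729*(-14319/2) = -24757551/2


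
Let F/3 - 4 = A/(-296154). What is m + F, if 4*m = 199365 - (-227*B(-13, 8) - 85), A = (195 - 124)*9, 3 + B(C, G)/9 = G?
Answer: 3450407563/65812 ≈ 52428.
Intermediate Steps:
B(C, G) = -27 + 9*G
A = 639 (A = 71*9 = 639)
m = 209665/4 (m = (199365 - (-227*(-27 + 9*8) - 85))/4 = (199365 - (-227*(-27 + 72) - 85))/4 = (199365 - (-227*45 - 85))/4 = (199365 - (-10215 - 85))/4 = (199365 - 1*(-10300))/4 = (199365 + 10300)/4 = (¼)*209665 = 209665/4 ≈ 52416.)
F = 394659/32906 (F = 12 + 3*(639/(-296154)) = 12 + 3*(639*(-1/296154)) = 12 + 3*(-71/32906) = 12 - 213/32906 = 394659/32906 ≈ 11.994)
m + F = 209665/4 + 394659/32906 = 3450407563/65812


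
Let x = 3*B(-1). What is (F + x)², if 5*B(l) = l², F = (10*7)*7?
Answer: 6017209/25 ≈ 2.4069e+5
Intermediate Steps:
F = 490 (F = 70*7 = 490)
B(l) = l²/5
x = ⅗ (x = 3*((⅕)*(-1)²) = 3*((⅕)*1) = 3*(⅕) = ⅗ ≈ 0.60000)
(F + x)² = (490 + ⅗)² = (2453/5)² = 6017209/25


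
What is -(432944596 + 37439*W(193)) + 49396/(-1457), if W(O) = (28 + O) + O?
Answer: -653383455690/1457 ≈ -4.4844e+8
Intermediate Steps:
W(O) = 28 + 2*O
-(432944596 + 37439*W(193)) + 49396/(-1457) = -(433992888 + 14451454) + 49396/(-1457) = -37439/(1/((28 + 386) + 11564)) + 49396*(-1/1457) = -37439/(1/(414 + 11564)) - 49396/1457 = -37439/(1/11978) - 49396/1457 = -37439/1/11978 - 49396/1457 = -37439*11978 - 49396/1457 = -448444342 - 49396/1457 = -653383455690/1457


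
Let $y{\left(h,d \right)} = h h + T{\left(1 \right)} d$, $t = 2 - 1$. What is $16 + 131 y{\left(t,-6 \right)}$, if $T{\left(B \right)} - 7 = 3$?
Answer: $-7713$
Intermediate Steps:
$T{\left(B \right)} = 10$ ($T{\left(B \right)} = 7 + 3 = 10$)
$t = 1$
$y{\left(h,d \right)} = h^{2} + 10 d$ ($y{\left(h,d \right)} = h h + 10 d = h^{2} + 10 d$)
$16 + 131 y{\left(t,-6 \right)} = 16 + 131 \left(1^{2} + 10 \left(-6\right)\right) = 16 + 131 \left(1 - 60\right) = 16 + 131 \left(-59\right) = 16 - 7729 = -7713$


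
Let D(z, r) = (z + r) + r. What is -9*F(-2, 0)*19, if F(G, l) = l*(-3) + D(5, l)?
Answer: -855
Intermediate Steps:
D(z, r) = z + 2*r (D(z, r) = (r + z) + r = z + 2*r)
F(G, l) = 5 - l (F(G, l) = l*(-3) + (5 + 2*l) = -3*l + (5 + 2*l) = 5 - l)
-9*F(-2, 0)*19 = -9*(5 - 1*0)*19 = -9*(5 + 0)*19 = -9*5*19 = -45*19 = -855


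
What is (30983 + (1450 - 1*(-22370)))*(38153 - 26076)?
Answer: 661855831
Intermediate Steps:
(30983 + (1450 - 1*(-22370)))*(38153 - 26076) = (30983 + (1450 + 22370))*12077 = (30983 + 23820)*12077 = 54803*12077 = 661855831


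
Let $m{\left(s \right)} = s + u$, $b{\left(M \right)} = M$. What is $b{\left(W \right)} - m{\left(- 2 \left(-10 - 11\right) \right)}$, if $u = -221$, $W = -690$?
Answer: $-511$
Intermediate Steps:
$m{\left(s \right)} = -221 + s$ ($m{\left(s \right)} = s - 221 = -221 + s$)
$b{\left(W \right)} - m{\left(- 2 \left(-10 - 11\right) \right)} = -690 - \left(-221 - 2 \left(-10 - 11\right)\right) = -690 - \left(-221 - -42\right) = -690 - \left(-221 + 42\right) = -690 - -179 = -690 + 179 = -511$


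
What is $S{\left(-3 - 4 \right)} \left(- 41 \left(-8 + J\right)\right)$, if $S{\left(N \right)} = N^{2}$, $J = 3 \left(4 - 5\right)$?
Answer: $22099$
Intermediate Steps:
$J = -3$ ($J = 3 \left(-1\right) = -3$)
$S{\left(-3 - 4 \right)} \left(- 41 \left(-8 + J\right)\right) = \left(-3 - 4\right)^{2} \left(- 41 \left(-8 - 3\right)\right) = \left(-7\right)^{2} \left(\left(-41\right) \left(-11\right)\right) = 49 \cdot 451 = 22099$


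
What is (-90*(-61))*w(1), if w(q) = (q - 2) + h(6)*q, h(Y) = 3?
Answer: 10980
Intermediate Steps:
w(q) = -2 + 4*q (w(q) = (q - 2) + 3*q = (-2 + q) + 3*q = -2 + 4*q)
(-90*(-61))*w(1) = (-90*(-61))*(-2 + 4*1) = 5490*(-2 + 4) = 5490*2 = 10980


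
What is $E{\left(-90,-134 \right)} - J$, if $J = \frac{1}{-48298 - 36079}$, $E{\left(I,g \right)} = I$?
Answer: $- \frac{7593929}{84377} \approx -90.0$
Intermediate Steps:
$J = - \frac{1}{84377}$ ($J = \frac{1}{-84377} = - \frac{1}{84377} \approx -1.1852 \cdot 10^{-5}$)
$E{\left(-90,-134 \right)} - J = -90 - - \frac{1}{84377} = -90 + \frac{1}{84377} = - \frac{7593929}{84377}$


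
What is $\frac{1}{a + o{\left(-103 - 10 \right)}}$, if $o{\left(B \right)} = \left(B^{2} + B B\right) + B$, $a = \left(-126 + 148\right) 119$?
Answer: $\frac{1}{28043} \approx 3.566 \cdot 10^{-5}$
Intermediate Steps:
$a = 2618$ ($a = 22 \cdot 119 = 2618$)
$o{\left(B \right)} = B + 2 B^{2}$ ($o{\left(B \right)} = \left(B^{2} + B^{2}\right) + B = 2 B^{2} + B = B + 2 B^{2}$)
$\frac{1}{a + o{\left(-103 - 10 \right)}} = \frac{1}{2618 + \left(-103 - 10\right) \left(1 + 2 \left(-103 - 10\right)\right)} = \frac{1}{2618 - 113 \left(1 + 2 \left(-113\right)\right)} = \frac{1}{2618 - 113 \left(1 - 226\right)} = \frac{1}{2618 - -25425} = \frac{1}{2618 + 25425} = \frac{1}{28043}$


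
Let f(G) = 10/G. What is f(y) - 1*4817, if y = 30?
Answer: -14450/3 ≈ -4816.7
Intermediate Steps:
f(y) - 1*4817 = 10/30 - 1*4817 = 10*(1/30) - 4817 = ⅓ - 4817 = -14450/3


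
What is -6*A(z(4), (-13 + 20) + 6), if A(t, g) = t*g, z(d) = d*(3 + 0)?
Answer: -936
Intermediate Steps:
z(d) = 3*d (z(d) = d*3 = 3*d)
A(t, g) = g*t
-6*A(z(4), (-13 + 20) + 6) = -6*((-13 + 20) + 6)*3*4 = -6*(7 + 6)*12 = -78*12 = -6*156 = -936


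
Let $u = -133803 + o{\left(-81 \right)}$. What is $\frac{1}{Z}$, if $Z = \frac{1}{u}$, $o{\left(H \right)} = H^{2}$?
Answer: $-127242$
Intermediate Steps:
$u = -127242$ ($u = -133803 + \left(-81\right)^{2} = -133803 + 6561 = -127242$)
$Z = - \frac{1}{127242}$ ($Z = \frac{1}{-127242} = - \frac{1}{127242} \approx -7.859 \cdot 10^{-6}$)
$\frac{1}{Z} = \frac{1}{- \frac{1}{127242}} = -127242$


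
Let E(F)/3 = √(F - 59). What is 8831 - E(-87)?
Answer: 8831 - 3*I*√146 ≈ 8831.0 - 36.249*I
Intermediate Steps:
E(F) = 3*√(-59 + F) (E(F) = 3*√(F - 59) = 3*√(-59 + F))
8831 - E(-87) = 8831 - 3*√(-59 - 87) = 8831 - 3*√(-146) = 8831 - 3*I*√146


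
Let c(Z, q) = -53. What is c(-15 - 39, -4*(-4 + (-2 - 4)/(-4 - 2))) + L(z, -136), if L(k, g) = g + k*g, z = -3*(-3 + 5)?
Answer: 627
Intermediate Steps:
z = -6 (z = -3*2 = -6)
L(k, g) = g + g*k
c(-15 - 39, -4*(-4 + (-2 - 4)/(-4 - 2))) + L(z, -136) = -53 - 136*(1 - 6) = -53 - 136*(-5) = -53 + 680 = 627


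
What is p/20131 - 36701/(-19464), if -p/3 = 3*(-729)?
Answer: 866531135/391829784 ≈ 2.2115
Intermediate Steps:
p = 6561 (p = -9*(-729) = -3*(-2187) = 6561)
p/20131 - 36701/(-19464) = 6561/20131 - 36701/(-19464) = 6561*(1/20131) - 36701*(-1/19464) = 6561/20131 + 36701/19464 = 866531135/391829784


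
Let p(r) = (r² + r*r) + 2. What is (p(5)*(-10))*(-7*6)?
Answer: 21840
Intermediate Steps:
p(r) = 2 + 2*r² (p(r) = (r² + r²) + 2 = 2*r² + 2 = 2 + 2*r²)
(p(5)*(-10))*(-7*6) = ((2 + 2*5²)*(-10))*(-7*6) = ((2 + 2*25)*(-10))*(-42) = ((2 + 50)*(-10))*(-42) = (52*(-10))*(-42) = -520*(-42) = 21840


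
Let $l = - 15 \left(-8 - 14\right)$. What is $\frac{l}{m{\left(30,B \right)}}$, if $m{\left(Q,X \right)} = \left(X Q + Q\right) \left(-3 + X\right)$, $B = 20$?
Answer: $\frac{11}{357} \approx 0.030812$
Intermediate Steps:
$m{\left(Q,X \right)} = \left(-3 + X\right) \left(Q + Q X\right)$ ($m{\left(Q,X \right)} = \left(Q X + Q\right) \left(-3 + X\right) = \left(Q + Q X\right) \left(-3 + X\right) = \left(-3 + X\right) \left(Q + Q X\right)$)
$l = 330$ ($l = \left(-15\right) \left(-22\right) = 330$)
$\frac{l}{m{\left(30,B \right)}} = \frac{330}{30 \left(-3 + 20^{2} - 40\right)} = \frac{330}{30 \left(-3 + 400 - 40\right)} = \frac{330}{30 \cdot 357} = \frac{330}{10710} = 330 \cdot \frac{1}{10710} = \frac{11}{357}$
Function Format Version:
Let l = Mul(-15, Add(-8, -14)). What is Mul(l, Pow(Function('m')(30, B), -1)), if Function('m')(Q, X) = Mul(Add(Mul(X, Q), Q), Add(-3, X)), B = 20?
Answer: Rational(11, 357) ≈ 0.030812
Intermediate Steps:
Function('m')(Q, X) = Mul(Add(-3, X), Add(Q, Mul(Q, X))) (Function('m')(Q, X) = Mul(Add(Mul(Q, X), Q), Add(-3, X)) = Mul(Add(Q, Mul(Q, X)), Add(-3, X)) = Mul(Add(-3, X), Add(Q, Mul(Q, X))))
l = 330 (l = Mul(-15, -22) = 330)
Mul(l, Pow(Function('m')(30, B), -1)) = Mul(330, Pow(Mul(30, Add(-3, Pow(20, 2), Mul(-2, 20))), -1)) = Mul(330, Pow(Mul(30, Add(-3, 400, -40)), -1)) = Mul(330, Pow(Mul(30, 357), -1)) = Mul(330, Pow(10710, -1)) = Mul(330, Rational(1, 10710)) = Rational(11, 357)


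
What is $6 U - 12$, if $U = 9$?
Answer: $42$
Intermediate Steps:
$6 U - 12 = 6 \cdot 9 - 12 = 54 - 12 = 42$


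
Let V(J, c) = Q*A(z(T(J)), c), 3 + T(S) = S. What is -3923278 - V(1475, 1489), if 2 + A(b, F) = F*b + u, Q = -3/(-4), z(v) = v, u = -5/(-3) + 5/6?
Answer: -44537075/8 ≈ -5.5671e+6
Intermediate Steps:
T(S) = -3 + S
u = 5/2 (u = -5*(-1/3) + 5*(1/6) = 5/3 + 5/6 = 5/2 ≈ 2.5000)
Q = 3/4 (Q = -3*(-1/4) = 3/4 ≈ 0.75000)
A(b, F) = 1/2 + F*b (A(b, F) = -2 + (F*b + 5/2) = -2 + (5/2 + F*b) = 1/2 + F*b)
V(J, c) = 3/8 + 3*c*(-3 + J)/4 (V(J, c) = 3*(1/2 + c*(-3 + J))/4 = 3/8 + 3*c*(-3 + J)/4)
-3923278 - V(1475, 1489) = -3923278 - (3/8 + (3/4)*1489*(-3 + 1475)) = -3923278 - (3/8 + (3/4)*1489*1472) = -3923278 - (3/8 + 1643856) = -3923278 - 1*13150851/8 = -3923278 - 13150851/8 = -44537075/8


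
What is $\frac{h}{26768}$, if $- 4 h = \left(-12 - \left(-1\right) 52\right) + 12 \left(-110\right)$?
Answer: $\frac{20}{1673} \approx 0.011955$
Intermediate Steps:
$h = 320$ ($h = - \frac{\left(-12 - \left(-1\right) 52\right) + 12 \left(-110\right)}{4} = - \frac{\left(-12 - -52\right) - 1320}{4} = - \frac{\left(-12 + 52\right) - 1320}{4} = - \frac{40 - 1320}{4} = \left(- \frac{1}{4}\right) \left(-1280\right) = 320$)
$\frac{h}{26768} = \frac{320}{26768} = 320 \cdot \frac{1}{26768} = \frac{20}{1673}$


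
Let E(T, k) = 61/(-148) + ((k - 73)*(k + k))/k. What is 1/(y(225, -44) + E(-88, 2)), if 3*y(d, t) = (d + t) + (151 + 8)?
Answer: -444/12911 ≈ -0.034389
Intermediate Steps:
y(d, t) = 53 + d/3 + t/3 (y(d, t) = ((d + t) + (151 + 8))/3 = ((d + t) + 159)/3 = (159 + d + t)/3 = 53 + d/3 + t/3)
E(T, k) = -21669/148 + 2*k (E(T, k) = 61*(-1/148) + ((-73 + k)*(2*k))/k = -61/148 + (2*k*(-73 + k))/k = -61/148 + (-146 + 2*k) = -21669/148 + 2*k)
1/(y(225, -44) + E(-88, 2)) = 1/((53 + (⅓)*225 + (⅓)*(-44)) + (-21669/148 + 2*2)) = 1/((53 + 75 - 44/3) + (-21669/148 + 4)) = 1/(340/3 - 21077/148) = 1/(-12911/444) = -444/12911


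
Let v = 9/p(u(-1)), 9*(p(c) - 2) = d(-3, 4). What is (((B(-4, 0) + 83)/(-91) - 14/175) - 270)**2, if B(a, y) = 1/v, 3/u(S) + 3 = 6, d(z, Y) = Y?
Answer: 2493765591638689/33957275625 ≈ 73438.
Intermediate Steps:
u(S) = 1 (u(S) = 3/(-3 + 6) = 3/3 = 3*(1/3) = 1)
p(c) = 22/9 (p(c) = 2 + (1/9)*4 = 2 + 4/9 = 22/9)
v = 81/22 (v = 9/(22/9) = 9*(9/22) = 81/22 ≈ 3.6818)
B(a, y) = 22/81 (B(a, y) = 1/(81/22) = 22/81)
(((B(-4, 0) + 83)/(-91) - 14/175) - 270)**2 = (((22/81 + 83)/(-91) - 14/175) - 270)**2 = (((6745/81)*(-1/91) - 14*1/175) - 270)**2 = ((-6745/7371 - 2/25) - 270)**2 = (-183367/184275 - 270)**2 = (-49937617/184275)**2 = 2493765591638689/33957275625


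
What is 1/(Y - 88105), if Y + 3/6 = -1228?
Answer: -2/178667 ≈ -1.1194e-5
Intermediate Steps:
Y = -2457/2 (Y = -½ - 1228 = -2457/2 ≈ -1228.5)
1/(Y - 88105) = 1/(-2457/2 - 88105) = 1/(-178667/2) = -2/178667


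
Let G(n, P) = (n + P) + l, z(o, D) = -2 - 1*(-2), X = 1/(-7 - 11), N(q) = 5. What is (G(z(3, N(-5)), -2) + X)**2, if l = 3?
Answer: 289/324 ≈ 0.89198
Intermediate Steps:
X = -1/18 (X = 1/(-18) = -1/18 ≈ -0.055556)
z(o, D) = 0 (z(o, D) = -2 + 2 = 0)
G(n, P) = 3 + P + n (G(n, P) = (n + P) + 3 = (P + n) + 3 = 3 + P + n)
(G(z(3, N(-5)), -2) + X)**2 = ((3 - 2 + 0) - 1/18)**2 = (1 - 1/18)**2 = (17/18)**2 = 289/324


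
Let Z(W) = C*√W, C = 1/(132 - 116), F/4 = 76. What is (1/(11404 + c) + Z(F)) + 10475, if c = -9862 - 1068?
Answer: 4965151/474 + √19/4 ≈ 10476.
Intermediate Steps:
F = 304 (F = 4*76 = 304)
c = -10930
C = 1/16 ≈ 0.062500
Z(W) = √W/16
(1/(11404 + c) + Z(F)) + 10475 = (1/(11404 - 10930) + √304/16) + 10475 = (1/474 + (4*√19)/16) + 10475 = (1/474 + √19/4) + 10475 = 4965151/474 + √19/4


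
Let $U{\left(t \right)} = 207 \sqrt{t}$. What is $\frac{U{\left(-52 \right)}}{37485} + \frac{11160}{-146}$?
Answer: $- \frac{5580}{73} + \frac{46 i \sqrt{13}}{4165} \approx -76.438 + 0.039821 i$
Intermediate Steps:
$\frac{U{\left(-52 \right)}}{37485} + \frac{11160}{-146} = \frac{207 \sqrt{-52}}{37485} + \frac{11160}{-146} = 207 \cdot 2 i \sqrt{13} \cdot \frac{1}{37485} + 11160 \left(- \frac{1}{146}\right) = 414 i \sqrt{13} \cdot \frac{1}{37485} - \frac{5580}{73} = \frac{46 i \sqrt{13}}{4165} - \frac{5580}{73} = - \frac{5580}{73} + \frac{46 i \sqrt{13}}{4165}$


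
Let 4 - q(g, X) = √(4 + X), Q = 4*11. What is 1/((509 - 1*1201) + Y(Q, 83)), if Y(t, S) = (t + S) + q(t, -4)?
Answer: -1/561 ≈ -0.0017825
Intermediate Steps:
Q = 44
q(g, X) = 4 - √(4 + X)
Y(t, S) = 4 + S + t (Y(t, S) = (t + S) + (4 - √(4 - 4)) = (S + t) + (4 - √0) = (S + t) + (4 - 1*0) = (S + t) + (4 + 0) = (S + t) + 4 = 4 + S + t)
1/((509 - 1*1201) + Y(Q, 83)) = 1/((509 - 1*1201) + (4 + 83 + 44)) = 1/((509 - 1201) + 131) = 1/(-692 + 131) = 1/(-561) = -1/561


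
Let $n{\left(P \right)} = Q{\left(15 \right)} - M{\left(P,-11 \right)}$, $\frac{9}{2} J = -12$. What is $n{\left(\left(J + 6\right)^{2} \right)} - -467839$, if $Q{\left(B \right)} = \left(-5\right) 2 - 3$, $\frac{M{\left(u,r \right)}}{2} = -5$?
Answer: $467836$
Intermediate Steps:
$J = - \frac{8}{3}$ ($J = \frac{2}{9} \left(-12\right) = - \frac{8}{3} \approx -2.6667$)
$M{\left(u,r \right)} = -10$ ($M{\left(u,r \right)} = 2 \left(-5\right) = -10$)
$Q{\left(B \right)} = -13$ ($Q{\left(B \right)} = -10 - 3 = -13$)
$n{\left(P \right)} = -3$ ($n{\left(P \right)} = -13 - -10 = -13 + 10 = -3$)
$n{\left(\left(J + 6\right)^{2} \right)} - -467839 = -3 - -467839 = -3 + 467839 = 467836$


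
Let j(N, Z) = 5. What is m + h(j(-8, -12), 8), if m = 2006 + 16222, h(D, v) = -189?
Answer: 18039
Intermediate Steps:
m = 18228
m + h(j(-8, -12), 8) = 18228 - 189 = 18039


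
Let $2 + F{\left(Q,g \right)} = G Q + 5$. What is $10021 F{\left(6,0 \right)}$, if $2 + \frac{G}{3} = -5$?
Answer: $-1232583$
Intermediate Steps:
$G = -21$ ($G = -6 + 3 \left(-5\right) = -6 - 15 = -21$)
$F{\left(Q,g \right)} = 3 - 21 Q$ ($F{\left(Q,g \right)} = -2 - \left(-5 + 21 Q\right) = 3 - 21 Q$)
$10021 F{\left(6,0 \right)} = 10021 \left(3 - 126\right) = 10021 \left(-123\right) = -1232583$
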